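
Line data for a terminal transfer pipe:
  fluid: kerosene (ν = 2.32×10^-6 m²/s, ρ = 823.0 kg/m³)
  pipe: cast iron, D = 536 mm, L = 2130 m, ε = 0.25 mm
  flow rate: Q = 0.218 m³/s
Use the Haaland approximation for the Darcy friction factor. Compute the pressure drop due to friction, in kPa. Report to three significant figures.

Δp ≈ 27.9 kPa

V = 4Q/(πD²) = 4·0.218/(π·0.536²) = 0.9661 m/s
Re = VD/ν = 0.9661·0.536/2.32×10^-6 = 2.23×10^5 → turbulent
ε/D = 0.25/536 = 4.66×10^-4
Haaland: f = 0.01828
h_f = f(L/D)V²/(2g) = 0.01828·(2130/0.536)·0.9661²/(2·9.81) = 3.457 m
Δp = ρg·h_f = 823.0·9.81·3.457 = 27.91 kPa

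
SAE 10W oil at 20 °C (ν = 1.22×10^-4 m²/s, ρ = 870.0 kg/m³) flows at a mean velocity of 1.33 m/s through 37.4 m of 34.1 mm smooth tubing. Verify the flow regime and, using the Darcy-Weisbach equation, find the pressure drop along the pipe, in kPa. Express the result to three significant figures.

Δp ≈ 145 kPa

Re = VD/ν = 1.33·0.03410/1.22×10^-4 = 372 → laminar (Re < 2300)
f = 64/Re = 0.1722
h_f = f(L/D)V²/(2g) = 0.1722·(37.4/0.03410)·1.33²/(2·9.81) = 17.02 m
Δp = ρg·h_f = 870.0·9.81·17.02 = 145.3 kPa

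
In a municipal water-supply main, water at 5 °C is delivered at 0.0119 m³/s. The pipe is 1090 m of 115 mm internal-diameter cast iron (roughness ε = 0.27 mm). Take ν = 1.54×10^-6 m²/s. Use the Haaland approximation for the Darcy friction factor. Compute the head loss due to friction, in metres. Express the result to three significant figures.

h_f ≈ 16.5 m

V = 4Q/(πD²) = 4·0.0119/(π·0.115²) = 1.146 m/s
Re = VD/ν = 1.146·0.115/1.54×10^-6 = 8.56×10^4 → turbulent
ε/D = 0.27/115 = 0.00235
Haaland: f = 0.02608
h_f = f(L/D)V²/(2g) = 0.02608·(1090/0.115)·1.146²/(2·9.81) = 16.54 m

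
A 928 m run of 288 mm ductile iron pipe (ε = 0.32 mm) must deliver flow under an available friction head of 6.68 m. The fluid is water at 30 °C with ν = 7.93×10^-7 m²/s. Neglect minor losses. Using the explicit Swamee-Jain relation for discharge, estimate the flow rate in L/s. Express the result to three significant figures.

Q ≈ 91.3 L/s

Swamee-Jain (Type II): Q = -0.965·√(gD⁵h_f/L)·ln[ε/(3.7D) + √(3.17ν²L/(gD³h_f))]
√(gD⁵h_f/L) = √(9.81·0.288⁵·6.68/928) = 0.01183
ε/(3.7D) = 3.00×10^-4; √(3.17ν²L/(gD³h_f)) = 3.44×10^-5
Q = -0.965·0.01183·ln(3.347×10^-4) = 0.09134 m³/s
Check: V = 1.40 m/s, Re = 5.09×10^5, f = 0.02081, h_f = 6.72 m ≈ 6.68 m ✓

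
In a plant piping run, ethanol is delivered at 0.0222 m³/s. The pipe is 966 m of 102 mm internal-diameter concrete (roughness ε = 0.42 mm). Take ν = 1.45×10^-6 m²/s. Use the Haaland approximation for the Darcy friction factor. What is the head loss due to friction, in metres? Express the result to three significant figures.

h_f ≈ 104 m

V = 4Q/(πD²) = 4·0.0222/(π·0.102²) = 2.717 m/s
Re = VD/ν = 2.717·0.102/1.45×10^-6 = 1.91×10^5 → turbulent
ε/D = 0.42/102 = 0.00412
Haaland: f = 0.02923
h_f = f(L/D)V²/(2g) = 0.02923·(966/0.102)·2.717²/(2·9.81) = 104.1 m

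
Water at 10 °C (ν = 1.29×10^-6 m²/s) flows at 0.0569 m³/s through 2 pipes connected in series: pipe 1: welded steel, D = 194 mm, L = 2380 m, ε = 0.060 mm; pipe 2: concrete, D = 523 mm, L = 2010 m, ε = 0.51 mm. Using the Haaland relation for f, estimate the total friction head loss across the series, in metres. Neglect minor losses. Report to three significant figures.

Pipe 1: V = 1.925 m/s, Re = 2.89×10^5, ε/D = 3.09×10^-4, f = 0.01692, h_1 = f(L/D)V²/2g = 39.20 m
Pipe 2: V = 0.2649 m/s, Re = 1.07×10^5, ε/D = 9.75×10^-4, f = 0.02174, h_2 = f(L/D)V²/2g = 0.2988 m
Series → Q common, losses add: H = Σh = 39.50 m

H ≈ 39.5 m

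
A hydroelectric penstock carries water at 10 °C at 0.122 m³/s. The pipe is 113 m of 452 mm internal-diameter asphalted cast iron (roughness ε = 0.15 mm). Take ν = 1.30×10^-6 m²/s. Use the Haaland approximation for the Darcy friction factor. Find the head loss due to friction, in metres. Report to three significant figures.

V = 4Q/(πD²) = 4·0.122/(π·0.452²) = 0.7603 m/s
Re = VD/ν = 0.7603·0.452/1.30×10^-6 = 2.64×10^5 → turbulent
ε/D = 0.15/452 = 3.32×10^-4
Haaland: f = 0.01721
h_f = f(L/D)V²/(2g) = 0.01721·(113/0.452)·0.7603²/(2·9.81) = 0.1268 m

h_f ≈ 0.127 m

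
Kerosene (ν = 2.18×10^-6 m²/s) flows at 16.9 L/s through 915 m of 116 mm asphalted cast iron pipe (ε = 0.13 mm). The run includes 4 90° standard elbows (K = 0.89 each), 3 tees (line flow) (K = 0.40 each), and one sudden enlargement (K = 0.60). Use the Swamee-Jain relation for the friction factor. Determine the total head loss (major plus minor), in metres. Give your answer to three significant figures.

V = 4Q/(πD²) = 1.599 m/s; V²/2g = 0.1303 m
Re = 8.51×10^4, ε/D = 0.00112 → f = 0.02310 (Swamee-Jain)
Major: h_f = f(L/D)·V²/2g = 0.02310·7888·0.1303 = 23.74 m
Minor: ΣK = 5.36; h_m = ΣK·V²/2g = 0.6986 m
Total H_L = 23.74 + 0.6986 = 24.44 m

H_L ≈ 24.4 m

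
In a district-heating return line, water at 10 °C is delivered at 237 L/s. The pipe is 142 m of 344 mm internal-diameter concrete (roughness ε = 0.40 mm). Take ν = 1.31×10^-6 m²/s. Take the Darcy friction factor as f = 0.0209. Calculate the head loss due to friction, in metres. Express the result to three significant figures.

V = 4Q/(πD²) = 4·0.237/(π·0.344²) = 2.550 m/s
h_f = f(L/D)V²/(2g) = 0.02090·(142/0.344)·2.550²/(2·9.81) = 2.859 m

h_f ≈ 2.86 m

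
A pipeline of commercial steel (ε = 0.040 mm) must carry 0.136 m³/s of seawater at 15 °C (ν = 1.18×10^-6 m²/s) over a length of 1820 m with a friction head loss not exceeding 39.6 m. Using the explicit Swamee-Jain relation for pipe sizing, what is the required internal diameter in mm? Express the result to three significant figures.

D ≈ 256 mm

Swamee-Jain (Type III): D = 0.66·[ε^1.25·(LQ²/(gh_f))^4.75 + ν·Q^9.4·(L/(gh_f))^5.2]^0.04
LQ²/(gh_f) = 0.08665; L/(gh_f) = 4.685
Term 1 = ε^1.25·(…)^4.75 = 2.86×10^-11; Term 2 = ν·Q^9.4·(…)^5.2 = 2.60×10^-11
D = 0.66·(2.86×10^-11 + 2.60×10^-11)^0.04 = 0.2565 m = 256 mm
Check: V = 2.63 m/s, Re = 5.72×10^5, f = 0.01489, h_f = 37.3 m ≈ 39.6 m ✓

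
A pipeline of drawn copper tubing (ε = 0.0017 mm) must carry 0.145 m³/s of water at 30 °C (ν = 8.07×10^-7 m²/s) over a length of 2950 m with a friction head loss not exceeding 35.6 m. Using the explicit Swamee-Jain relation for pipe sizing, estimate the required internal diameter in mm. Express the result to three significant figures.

Swamee-Jain (Type III): D = 0.66·[ε^1.25·(LQ²/(gh_f))^4.75 + ν·Q^9.4·(L/(gh_f))^5.2]^0.04
LQ²/(gh_f) = 0.1776; L/(gh_f) = 8.447
Term 1 = ε^1.25·(…)^4.75 = 1.67×10^-11; Term 2 = ν·Q^9.4·(…)^5.2 = 6.96×10^-10
D = 0.66·(1.67×10^-11 + 6.96×10^-10)^0.04 = 0.2842 m = 284 mm
Check: V = 2.29 m/s, Re = 8.05×10^5, f = 0.01217, h_f = 33.6 m ≈ 35.6 m ✓

D ≈ 284 mm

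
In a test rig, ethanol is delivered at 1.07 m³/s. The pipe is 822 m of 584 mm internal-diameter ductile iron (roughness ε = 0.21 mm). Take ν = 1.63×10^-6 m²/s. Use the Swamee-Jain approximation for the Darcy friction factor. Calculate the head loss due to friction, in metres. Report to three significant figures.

V = 4Q/(πD²) = 4·1.07/(π·0.584²) = 3.995 m/s
Re = VD/ν = 3.995·0.584/1.63×10^-6 = 1.43×10^6 → turbulent
ε/D = 0.21/584 = 3.60×10^-4
Swamee-Jain: f = 0.01607
h_f = f(L/D)V²/(2g) = 0.01607·(822/0.584)·3.995²/(2·9.81) = 18.40 m

h_f ≈ 18.4 m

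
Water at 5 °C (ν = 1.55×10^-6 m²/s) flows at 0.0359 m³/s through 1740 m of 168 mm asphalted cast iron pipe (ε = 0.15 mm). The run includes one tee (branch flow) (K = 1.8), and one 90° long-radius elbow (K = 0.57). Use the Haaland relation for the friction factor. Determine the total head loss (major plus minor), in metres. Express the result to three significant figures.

V = 4Q/(πD²) = 1.620 m/s; V²/2g = 0.1337 m
Re = 1.76×10^5, ε/D = 8.93×10^-4 → f = 0.02064 (Haaland)
Major: h_f = f(L/D)·V²/2g = 0.02064·10357·0.1337 = 28.58 m
Minor: ΣK = 2.37; h_m = ΣK·V²/2g = 0.3168 m
Total H_L = 28.58 + 0.3168 = 28.89 m

H_L ≈ 28.9 m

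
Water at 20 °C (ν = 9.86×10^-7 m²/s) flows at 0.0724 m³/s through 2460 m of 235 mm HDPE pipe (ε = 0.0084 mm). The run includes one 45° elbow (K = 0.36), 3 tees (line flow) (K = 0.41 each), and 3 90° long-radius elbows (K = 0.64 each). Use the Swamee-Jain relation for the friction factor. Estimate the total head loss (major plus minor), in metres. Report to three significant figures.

H_L ≈ 21.5 m

V = 4Q/(πD²) = 1.669 m/s; V²/2g = 0.1420 m
Re = 3.98×10^5, ε/D = 3.57×10^-5 → f = 0.01412 (Swamee-Jain)
Major: h_f = f(L/D)·V²/2g = 0.01412·10468·0.1420 = 21.00 m
Minor: ΣK = 3.51; h_m = ΣK·V²/2g = 0.4985 m
Total H_L = 21.00 + 0.4985 = 21.49 m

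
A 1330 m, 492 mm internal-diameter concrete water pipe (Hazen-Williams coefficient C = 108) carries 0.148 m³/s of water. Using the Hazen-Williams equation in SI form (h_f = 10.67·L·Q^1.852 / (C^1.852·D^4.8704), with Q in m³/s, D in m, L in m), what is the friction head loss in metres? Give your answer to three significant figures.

h_f = 10.67·1330·0.148^1.852 / (108^1.852·0.492^4.8704) = 2.237 m

h_f ≈ 2.24 m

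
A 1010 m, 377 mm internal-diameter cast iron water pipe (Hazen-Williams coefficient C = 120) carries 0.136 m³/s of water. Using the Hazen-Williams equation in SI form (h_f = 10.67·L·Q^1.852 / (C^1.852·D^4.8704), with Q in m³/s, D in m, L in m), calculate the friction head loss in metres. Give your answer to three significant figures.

h_f ≈ 4.37 m

h_f = 10.67·1010·0.136^1.852 / (120^1.852·0.377^4.8704) = 4.371 m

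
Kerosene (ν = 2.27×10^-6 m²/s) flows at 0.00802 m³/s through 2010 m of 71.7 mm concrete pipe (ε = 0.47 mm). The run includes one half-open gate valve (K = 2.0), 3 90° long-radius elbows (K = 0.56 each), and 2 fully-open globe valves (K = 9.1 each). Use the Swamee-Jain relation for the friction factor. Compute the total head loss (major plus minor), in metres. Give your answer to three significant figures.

V = 4Q/(πD²) = 1.986 m/s; V²/2g = 0.2011 m
Re = 6.27×10^4, ε/D = 0.00656 → f = 0.03458 (Swamee-Jain)
Major: h_f = f(L/D)·V²/2g = 0.03458·28033·0.2011 = 194.9 m
Minor: ΣK = 21.9; h_m = ΣK·V²/2g = 4.400 m
Total H_L = 194.9 + 4.400 = 199.3 m

H_L ≈ 199 m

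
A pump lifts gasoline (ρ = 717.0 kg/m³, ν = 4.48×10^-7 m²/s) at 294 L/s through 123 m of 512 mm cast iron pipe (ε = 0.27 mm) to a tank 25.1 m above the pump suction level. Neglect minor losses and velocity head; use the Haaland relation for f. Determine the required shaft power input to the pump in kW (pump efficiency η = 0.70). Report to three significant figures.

P_shaft ≈ 75.4 kW

V = 4Q/(πD²) = 1.428 m/s; Re = 1.63×10^6; ε/D = 5.27×10^-4; f = 0.01720
h_f = f(L/D)V²/2g = 0.4294 m
Total head H = z + h_f = 25.1 + 0.4294 = 25.53 m
P_hyd = ρgQH = 717.0·9.81·0.294·25.53 = 52.79 kW
P_shaft = P_hyd/η = 52.79/0.70 = 75.42 kW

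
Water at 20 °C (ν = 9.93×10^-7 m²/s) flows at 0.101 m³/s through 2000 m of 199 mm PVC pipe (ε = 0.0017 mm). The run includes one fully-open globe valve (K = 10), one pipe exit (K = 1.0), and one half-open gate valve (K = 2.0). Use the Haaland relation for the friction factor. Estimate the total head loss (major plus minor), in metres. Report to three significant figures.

V = 4Q/(πD²) = 3.247 m/s; V²/2g = 0.5375 m
Re = 6.51×10^5, ε/D = 8.54×10^-6 → f = 0.01258 (Haaland)
Major: h_f = f(L/D)·V²/2g = 0.01258·10050·0.5375 = 67.97 m
Minor: ΣK = 13.0; h_m = ΣK·V²/2g = 6.987 m
Total H_L = 67.97 + 6.987 = 74.96 m

H_L ≈ 75.0 m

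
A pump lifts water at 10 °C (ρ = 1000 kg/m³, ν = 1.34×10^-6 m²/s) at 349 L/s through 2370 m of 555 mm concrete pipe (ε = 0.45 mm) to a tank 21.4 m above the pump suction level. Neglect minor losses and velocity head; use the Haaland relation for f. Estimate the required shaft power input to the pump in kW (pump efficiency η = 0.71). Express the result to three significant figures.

P_shaft ≈ 145 kW

V = 4Q/(πD²) = 1.443 m/s; Re = 5.97×10^5; ε/D = 8.11×10^-4; f = 0.01922
h_f = f(L/D)V²/2g = 8.705 m
Total head H = z + h_f = 21.4 + 8.705 = 30.10 m
P_hyd = ρgQH = 1000·9.81·0.349·30.10 = 103.1 kW
P_shaft = P_hyd/η = 103.1/0.71 = 145.2 kW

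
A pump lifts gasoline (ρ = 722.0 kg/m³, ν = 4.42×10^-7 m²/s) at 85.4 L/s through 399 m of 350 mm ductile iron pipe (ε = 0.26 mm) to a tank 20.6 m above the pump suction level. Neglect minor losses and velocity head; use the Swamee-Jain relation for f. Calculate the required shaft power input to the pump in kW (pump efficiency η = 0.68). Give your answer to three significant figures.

P_shaft ≈ 19.1 kW

V = 4Q/(πD²) = 0.8876 m/s; Re = 7.03×10^5; ε/D = 7.43×10^-4; f = 0.01893
h_f = f(L/D)V²/2g = 0.8665 m
Total head H = z + h_f = 20.6 + 0.8665 = 21.47 m
P_hyd = ρgQH = 722.0·9.81·0.0854·21.47 = 12.98 kW
P_shaft = P_hyd/η = 12.98/0.68 = 19.09 kW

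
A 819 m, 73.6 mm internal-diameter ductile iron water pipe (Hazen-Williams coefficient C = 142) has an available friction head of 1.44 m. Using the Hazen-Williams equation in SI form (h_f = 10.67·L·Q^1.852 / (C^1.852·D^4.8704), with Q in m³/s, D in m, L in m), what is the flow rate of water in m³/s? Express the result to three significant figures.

Rearranging: Q = [h_f·C^1.852·D^4.8704 / (10.67·L)]^(1/1.852)
Q = [1.44·142^1.852·0.0736^4.8704 / (10.67·819)]^0.540 = 0.001348 m³/s

Q ≈ 0.00135 m³/s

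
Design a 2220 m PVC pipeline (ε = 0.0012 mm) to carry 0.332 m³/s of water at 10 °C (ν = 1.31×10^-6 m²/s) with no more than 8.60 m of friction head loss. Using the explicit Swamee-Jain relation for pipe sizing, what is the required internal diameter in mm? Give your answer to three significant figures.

Swamee-Jain (Type III): D = 0.66·[ε^1.25·(LQ²/(gh_f))^4.75 + ν·Q^9.4·(L/(gh_f))^5.2]^0.04
LQ²/(gh_f) = 2.900; L/(gh_f) = 26.31
Term 1 = ε^1.25·(…)^4.75 = 6.25×10^-6; Term 2 = ν·Q^9.4·(…)^5.2 = 0.00100
D = 0.66·(6.25×10^-6 + 0.00100)^0.04 = 0.5008 m = 501 mm
Check: V = 1.69 m/s, Re = 6.44×10^5, f = 0.01256, h_f = 8.06 m ≈ 8.60 m ✓

D ≈ 501 mm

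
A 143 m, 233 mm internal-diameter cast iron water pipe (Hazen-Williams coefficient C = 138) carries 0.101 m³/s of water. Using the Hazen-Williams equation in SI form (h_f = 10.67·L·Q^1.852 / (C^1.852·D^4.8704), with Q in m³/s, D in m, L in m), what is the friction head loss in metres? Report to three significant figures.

h_f ≈ 2.87 m

h_f = 10.67·143·0.101^1.852 / (138^1.852·0.233^4.8704) = 2.869 m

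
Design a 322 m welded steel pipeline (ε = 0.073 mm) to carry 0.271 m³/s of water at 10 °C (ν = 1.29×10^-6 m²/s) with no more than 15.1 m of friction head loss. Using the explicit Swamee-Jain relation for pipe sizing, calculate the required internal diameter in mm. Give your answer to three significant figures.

D ≈ 292 mm

Swamee-Jain (Type III): D = 0.66·[ε^1.25·(LQ²/(gh_f))^4.75 + ν·Q^9.4·(L/(gh_f))^5.2]^0.04
LQ²/(gh_f) = 0.1596; L/(gh_f) = 2.174
Term 1 = ε^1.25·(…)^4.75 = 1.11×10^-9; Term 2 = ν·Q^9.4·(…)^5.2 = 3.42×10^-10
D = 0.66·(1.11×10^-9 + 3.42×10^-10)^0.04 = 0.2924 m = 292 mm
Check: V = 4.04 m/s, Re = 9.15×10^5, f = 0.01535, h_f = 14.0 m ≈ 15.1 m ✓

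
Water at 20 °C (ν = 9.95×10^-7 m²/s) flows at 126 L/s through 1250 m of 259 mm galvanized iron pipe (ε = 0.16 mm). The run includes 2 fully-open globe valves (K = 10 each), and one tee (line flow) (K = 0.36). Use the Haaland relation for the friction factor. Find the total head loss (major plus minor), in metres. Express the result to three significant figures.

H_L ≈ 31.5 m

V = 4Q/(πD²) = 2.392 m/s; V²/2g = 0.2915 m
Re = 6.23×10^5, ε/D = 6.18×10^-4 → f = 0.01815 (Haaland)
Major: h_f = f(L/D)·V²/2g = 0.01815·4826·0.2915 = 25.54 m
Minor: ΣK = 20.4; h_m = ΣK·V²/2g = 5.935 m
Total H_L = 25.54 + 5.935 = 31.47 m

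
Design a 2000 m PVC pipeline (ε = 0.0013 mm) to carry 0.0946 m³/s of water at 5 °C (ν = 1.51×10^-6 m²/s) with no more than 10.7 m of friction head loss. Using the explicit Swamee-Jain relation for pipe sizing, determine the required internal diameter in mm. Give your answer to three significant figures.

D ≈ 294 mm

Swamee-Jain (Type III): D = 0.66·[ε^1.25·(LQ²/(gh_f))^4.75 + ν·Q^9.4·(L/(gh_f))^5.2]^0.04
LQ²/(gh_f) = 0.1705; L/(gh_f) = 19.05
Term 1 = ε^1.25·(…)^4.75 = 9.85×10^-12; Term 2 = ν·Q^9.4·(…)^5.2 = 1.62×10^-9
D = 0.66·(9.85×10^-12 + 1.62×10^-9)^0.04 = 0.2938 m = 294 mm
Check: V = 1.40 m/s, Re = 2.72×10^5, f = 0.01470, h_f = 9.94 m ≈ 10.7 m ✓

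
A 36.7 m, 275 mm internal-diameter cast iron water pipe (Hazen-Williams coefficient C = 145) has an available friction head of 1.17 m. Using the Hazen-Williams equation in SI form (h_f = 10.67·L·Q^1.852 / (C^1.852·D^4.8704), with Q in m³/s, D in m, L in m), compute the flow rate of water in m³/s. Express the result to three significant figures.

Q ≈ 0.211 m³/s

Rearranging: Q = [h_f·C^1.852·D^4.8704 / (10.67·L)]^(1/1.852)
Q = [1.17·145^1.852·0.275^4.8704 / (10.67·36.7)]^0.540 = 0.2107 m³/s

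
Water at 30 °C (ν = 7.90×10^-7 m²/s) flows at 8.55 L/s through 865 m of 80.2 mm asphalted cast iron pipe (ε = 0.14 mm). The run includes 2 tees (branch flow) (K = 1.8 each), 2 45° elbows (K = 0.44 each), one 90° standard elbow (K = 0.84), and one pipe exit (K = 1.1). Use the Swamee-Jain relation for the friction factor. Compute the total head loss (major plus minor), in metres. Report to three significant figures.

H_L ≈ 38.6 m

V = 4Q/(πD²) = 1.692 m/s; V²/2g = 0.1460 m
Re = 1.72×10^5, ε/D = 0.00175 → f = 0.02390 (Swamee-Jain)
Major: h_f = f(L/D)·V²/2g = 0.02390·10786·0.1460 = 37.64 m
Minor: ΣK = 6.42; h_m = ΣK·V²/2g = 0.9373 m
Total H_L = 37.64 + 0.9373 = 38.58 m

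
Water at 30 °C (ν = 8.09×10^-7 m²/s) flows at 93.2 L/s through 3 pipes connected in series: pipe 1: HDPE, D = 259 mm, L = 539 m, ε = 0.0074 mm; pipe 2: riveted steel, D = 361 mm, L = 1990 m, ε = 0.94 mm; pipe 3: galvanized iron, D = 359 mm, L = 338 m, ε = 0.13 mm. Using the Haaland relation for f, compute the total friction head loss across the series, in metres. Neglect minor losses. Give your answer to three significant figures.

H ≈ 11.0 m

Pipe 1: V = 1.769 m/s, Re = 5.66×10^5, ε/D = 2.86×10^-5, f = 0.01315, h_1 = f(L/D)V²/2g = 4.365 m
Pipe 2: V = 0.9106 m/s, Re = 4.06×10^5, ε/D = 0.00260, f = 0.02553, h_2 = f(L/D)V²/2g = 5.948 m
Pipe 3: V = 0.9207 m/s, Re = 4.09×10^5, ε/D = 3.62×10^-4, f = 0.01684, h_3 = f(L/D)V²/2g = 0.6851 m
Series → Q common, losses add: H = Σh = 11.00 m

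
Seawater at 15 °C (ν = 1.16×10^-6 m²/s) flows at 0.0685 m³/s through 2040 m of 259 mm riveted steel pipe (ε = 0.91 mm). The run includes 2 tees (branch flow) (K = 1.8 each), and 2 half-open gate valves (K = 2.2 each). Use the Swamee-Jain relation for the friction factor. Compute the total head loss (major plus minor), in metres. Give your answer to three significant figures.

H_L ≈ 19.6 m

V = 4Q/(πD²) = 1.300 m/s; V²/2g = 0.08616 m
Re = 2.90×10^5, ε/D = 0.00351 → f = 0.02793 (Swamee-Jain)
Major: h_f = f(L/D)·V²/2g = 0.02793·7876·0.08616 = 18.95 m
Minor: ΣK = 8.00; h_m = ΣK·V²/2g = 0.6893 m
Total H_L = 18.95 + 0.6893 = 19.64 m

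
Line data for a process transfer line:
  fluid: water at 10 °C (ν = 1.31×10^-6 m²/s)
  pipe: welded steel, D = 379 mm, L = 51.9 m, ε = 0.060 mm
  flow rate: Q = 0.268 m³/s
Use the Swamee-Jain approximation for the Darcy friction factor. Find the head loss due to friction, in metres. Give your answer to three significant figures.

V = 4Q/(πD²) = 4·0.268/(π·0.379²) = 2.376 m/s
Re = VD/ν = 2.376·0.379/1.31×10^-6 = 6.87×10^5 → turbulent
ε/D = 0.060/379 = 1.58×10^-4
Swamee-Jain: f = 0.01469
h_f = f(L/D)V²/(2g) = 0.01469·(51.9/0.379)·2.376²/(2·9.81) = 0.5784 m

h_f ≈ 0.578 m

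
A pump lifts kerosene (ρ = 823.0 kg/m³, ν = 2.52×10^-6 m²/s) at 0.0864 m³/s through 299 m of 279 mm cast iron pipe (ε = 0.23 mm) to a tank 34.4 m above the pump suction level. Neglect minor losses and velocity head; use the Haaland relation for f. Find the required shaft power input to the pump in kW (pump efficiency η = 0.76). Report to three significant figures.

V = 4Q/(πD²) = 1.413 m/s; Re = 1.56×10^5; ε/D = 8.24×10^-4; f = 0.02052
h_f = f(L/D)V²/2g = 2.239 m
Total head H = z + h_f = 34.4 + 2.239 = 36.64 m
P_hyd = ρgQH = 823.0·9.81·0.0864·36.64 = 25.56 kW
P_shaft = P_hyd/η = 25.56/0.76 = 33.63 kW

P_shaft ≈ 33.6 kW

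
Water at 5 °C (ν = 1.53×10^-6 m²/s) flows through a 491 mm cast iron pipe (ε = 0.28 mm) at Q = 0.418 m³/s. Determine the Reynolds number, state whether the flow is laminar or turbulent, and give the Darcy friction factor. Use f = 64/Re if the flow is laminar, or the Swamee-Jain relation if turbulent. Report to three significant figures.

Re ≈ 7.08×10^5; turbulent; f ≈ 0.0179

V = 4Q/(πD²) = 2.208 m/s
Re = VD/ν = 2.208·0.491/1.53×10^-6 = 7.08×10^5
Re > 4000 → turbulent; ε/D = 5.70×10^-4
Swamee-Jain: f = 0.01795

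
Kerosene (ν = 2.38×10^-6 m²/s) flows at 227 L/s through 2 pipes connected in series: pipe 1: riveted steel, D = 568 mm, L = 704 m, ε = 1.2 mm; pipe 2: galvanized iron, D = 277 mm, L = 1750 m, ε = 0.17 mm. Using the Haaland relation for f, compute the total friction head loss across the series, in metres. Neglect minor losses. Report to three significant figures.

Pipe 1: V = 0.8959 m/s, Re = 2.14×10^5, ε/D = 0.00211, f = 0.02452, h_1 = f(L/D)V²/2g = 1.243 m
Pipe 2: V = 3.767 m/s, Re = 4.38×10^5, ε/D = 6.14×10^-4, f = 0.01836, h_2 = f(L/D)V²/2g = 83.88 m
Series → Q common, losses add: H = Σh = 85.13 m

H ≈ 85.1 m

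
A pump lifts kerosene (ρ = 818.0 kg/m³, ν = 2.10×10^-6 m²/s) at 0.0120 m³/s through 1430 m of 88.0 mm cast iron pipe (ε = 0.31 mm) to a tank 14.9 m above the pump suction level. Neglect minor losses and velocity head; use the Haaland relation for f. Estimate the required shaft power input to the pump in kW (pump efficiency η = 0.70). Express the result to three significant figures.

V = 4Q/(πD²) = 1.973 m/s; Re = 8.27×10^4; ε/D = 0.00352; f = 0.02871
h_f = f(L/D)V²/2g = 92.57 m
Total head H = z + h_f = 14.9 + 92.57 = 107.5 m
P_hyd = ρgQH = 818.0·9.81·0.0120·107.5 = 10.35 kW
P_shaft = P_hyd/η = 10.35/0.70 = 14.78 kW

P_shaft ≈ 14.8 kW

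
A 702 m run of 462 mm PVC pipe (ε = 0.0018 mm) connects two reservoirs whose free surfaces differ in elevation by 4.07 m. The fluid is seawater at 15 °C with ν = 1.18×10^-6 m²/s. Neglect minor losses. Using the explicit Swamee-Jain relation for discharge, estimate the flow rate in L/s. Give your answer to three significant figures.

Swamee-Jain (Type II): Q = -0.965·√(gD⁵h_f/L)·ln[ε/(3.7D) + √(3.17ν²L/(gD³h_f))]
√(gD⁵h_f/L) = √(9.81·0.462⁵·4.07/702) = 0.03460
ε/(3.7D) = 1.05×10^-6; √(3.17ν²L/(gD³h_f)) = 2.81×10^-5
Q = -0.965·0.03460·ln(2.911×10^-5) = 0.3487 m³/s
Check: V = 2.08 m/s, Re = 8.14×10^5, f = 0.01210, h_f = 4.06 m ≈ 4.07 m ✓

Q ≈ 349 L/s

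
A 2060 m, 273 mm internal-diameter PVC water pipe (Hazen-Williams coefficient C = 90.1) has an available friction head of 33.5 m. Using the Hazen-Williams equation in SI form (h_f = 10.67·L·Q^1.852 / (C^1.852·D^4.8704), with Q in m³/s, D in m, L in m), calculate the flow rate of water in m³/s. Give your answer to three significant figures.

Rearranging: Q = [h_f·C^1.852·D^4.8704 / (10.67·L)]^(1/1.852)
Q = [33.5·90.1^1.852·0.273^4.8704 / (10.67·2060)]^0.540 = 0.08931 m³/s

Q ≈ 0.0893 m³/s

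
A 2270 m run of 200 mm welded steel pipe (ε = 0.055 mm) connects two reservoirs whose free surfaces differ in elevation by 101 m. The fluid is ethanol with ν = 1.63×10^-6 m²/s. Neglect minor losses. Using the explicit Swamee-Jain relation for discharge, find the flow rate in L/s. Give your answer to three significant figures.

Q ≈ 103 L/s

Swamee-Jain (Type II): Q = -0.965·√(gD⁵h_f/L)·ln[ε/(3.7D) + √(3.17ν²L/(gD³h_f))]
√(gD⁵h_f/L) = √(9.81·0.200⁵·101/2270) = 0.01182
ε/(3.7D) = 7.43×10^-5; √(3.17ν²L/(gD³h_f)) = 4.91×10^-5
Q = -0.965·0.01182·ln(1.234×10^-4) = 0.1026 m³/s
Check: V = 3.27 m/s, Re = 4.01×10^5, f = 0.01645, h_f = 102 m ≈ 101 m ✓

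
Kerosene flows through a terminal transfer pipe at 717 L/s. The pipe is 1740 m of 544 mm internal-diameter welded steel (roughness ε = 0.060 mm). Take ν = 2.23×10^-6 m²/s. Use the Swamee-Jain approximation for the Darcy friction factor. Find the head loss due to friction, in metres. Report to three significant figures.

h_f ≈ 21.7 m

V = 4Q/(πD²) = 4·0.717/(π·0.544²) = 3.085 m/s
Re = VD/ν = 3.085·0.544/2.23×10^-6 = 7.53×10^5 → turbulent
ε/D = 0.060/544 = 1.10×10^-4
Swamee-Jain: f = 0.01399
h_f = f(L/D)V²/(2g) = 0.01399·(1740/0.544)·3.085²/(2·9.81) = 21.71 m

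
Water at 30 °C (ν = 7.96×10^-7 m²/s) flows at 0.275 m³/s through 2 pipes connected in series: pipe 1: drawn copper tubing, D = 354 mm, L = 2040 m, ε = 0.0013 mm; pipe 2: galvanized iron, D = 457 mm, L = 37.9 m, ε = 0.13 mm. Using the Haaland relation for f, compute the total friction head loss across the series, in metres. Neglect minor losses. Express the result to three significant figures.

Pipe 1: V = 2.794 m/s, Re = 1.24×10^6, ε/D = 3.67×10^-6, f = 0.01125, h_1 = f(L/D)V²/2g = 25.79 m
Pipe 2: V = 1.677 m/s, Re = 9.63×10^5, ε/D = 2.84×10^-4, f = 0.01548, h_2 = f(L/D)V²/2g = 0.1839 m
Series → Q common, losses add: H = Σh = 25.97 m

H ≈ 26.0 m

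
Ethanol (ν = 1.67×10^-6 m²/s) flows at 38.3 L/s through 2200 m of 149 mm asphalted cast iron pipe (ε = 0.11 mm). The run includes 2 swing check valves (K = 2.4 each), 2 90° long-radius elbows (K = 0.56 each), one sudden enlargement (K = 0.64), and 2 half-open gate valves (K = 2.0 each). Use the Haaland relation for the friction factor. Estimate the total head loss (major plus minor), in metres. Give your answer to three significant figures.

V = 4Q/(πD²) = 2.197 m/s; V²/2g = 0.2459 m
Re = 1.96×10^5, ε/D = 7.38×10^-4 → f = 0.01983 (Haaland)
Major: h_f = f(L/D)·V²/2g = 0.01983·14765·0.2459 = 71.99 m
Minor: ΣK = 10.6; h_m = ΣK·V²/2g = 2.597 m
Total H_L = 71.99 + 2.597 = 74.59 m

H_L ≈ 74.6 m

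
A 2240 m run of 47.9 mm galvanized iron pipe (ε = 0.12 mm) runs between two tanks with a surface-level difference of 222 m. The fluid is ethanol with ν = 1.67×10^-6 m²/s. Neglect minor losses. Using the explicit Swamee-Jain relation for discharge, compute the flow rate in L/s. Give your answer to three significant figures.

Swamee-Jain (Type II): Q = -0.965·√(gD⁵h_f/L)·ln[ε/(3.7D) + √(3.17ν²L/(gD³h_f))]
√(gD⁵h_f/L) = √(9.81·0.0479⁵·222/2240) = 4.951×10^-4
ε/(3.7D) = 6.77×10^-4; √(3.17ν²L/(gD³h_f)) = 2.88×10^-4
Q = -0.965·4.951×10^-4·ln(9.647×10^-4) = 0.003318 m³/s
Check: V = 1.84 m/s, Re = 5.28×10^4, f = 0.02777, h_f = 224 m ≈ 222 m ✓

Q ≈ 3.32 L/s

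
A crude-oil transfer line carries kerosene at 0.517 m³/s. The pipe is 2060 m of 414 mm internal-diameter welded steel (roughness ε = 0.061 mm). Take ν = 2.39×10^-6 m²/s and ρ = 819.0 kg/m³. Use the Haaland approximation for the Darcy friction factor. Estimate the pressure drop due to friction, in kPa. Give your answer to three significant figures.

V = 4Q/(πD²) = 4·0.517/(π·0.414²) = 3.841 m/s
Re = VD/ν = 3.841·0.414/2.39×10^-6 = 6.65×10^5 → turbulent
ε/D = 0.061/414 = 1.47×10^-4
Haaland: f = 0.01440
h_f = f(L/D)V²/(2g) = 0.01440·(2060/0.414)·3.841²/(2·9.81) = 53.86 m
Δp = ρg·h_f = 819.0·9.81·53.86 = 432.7 kPa

Δp ≈ 433 kPa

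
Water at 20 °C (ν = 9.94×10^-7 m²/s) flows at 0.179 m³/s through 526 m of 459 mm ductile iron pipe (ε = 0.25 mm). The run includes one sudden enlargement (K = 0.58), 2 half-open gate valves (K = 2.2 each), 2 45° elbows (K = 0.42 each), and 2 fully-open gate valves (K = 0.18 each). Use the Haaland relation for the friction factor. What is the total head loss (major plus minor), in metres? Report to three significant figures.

V = 4Q/(πD²) = 1.082 m/s; V²/2g = 0.05965 m
Re = 5.00×10^5, ε/D = 5.45×10^-4 → f = 0.01786 (Haaland)
Major: h_f = f(L/D)·V²/2g = 0.01786·1146·0.05965 = 1.221 m
Minor: ΣK = 6.18; h_m = ΣK·V²/2g = 0.3686 m
Total H_L = 1.221 + 0.3686 = 1.589 m

H_L ≈ 1.59 m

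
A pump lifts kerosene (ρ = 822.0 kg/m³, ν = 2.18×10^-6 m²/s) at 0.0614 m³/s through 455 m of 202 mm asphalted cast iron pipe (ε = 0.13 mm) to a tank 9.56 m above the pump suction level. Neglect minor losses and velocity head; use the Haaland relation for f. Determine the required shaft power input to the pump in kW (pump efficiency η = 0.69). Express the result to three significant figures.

V = 4Q/(πD²) = 1.916 m/s; Re = 1.78×10^5; ε/D = 6.44×10^-4; f = 0.01954
h_f = f(L/D)V²/2g = 8.233 m
Total head H = z + h_f = 9.56 + 8.233 = 17.79 m
P_hyd = ρgQH = 822.0·9.81·0.0614·17.79 = 8.810 kW
P_shaft = P_hyd/η = 8.810/0.69 = 12.77 kW

P_shaft ≈ 12.8 kW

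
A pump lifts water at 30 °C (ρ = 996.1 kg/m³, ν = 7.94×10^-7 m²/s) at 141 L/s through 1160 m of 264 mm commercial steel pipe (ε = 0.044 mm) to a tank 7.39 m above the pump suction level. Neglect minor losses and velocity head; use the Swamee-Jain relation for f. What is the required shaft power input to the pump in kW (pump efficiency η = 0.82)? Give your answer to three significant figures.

V = 4Q/(πD²) = 2.576 m/s; Re = 8.56×10^5; ε/D = 1.67×10^-4; f = 0.01454
h_f = f(L/D)V²/2g = 21.60 m
Total head H = z + h_f = 7.39 + 21.60 = 28.99 m
P_hyd = ρgQH = 996.1·9.81·0.141·28.99 = 39.95 kW
P_shaft = P_hyd/η = 39.95/0.82 = 48.72 kW

P_shaft ≈ 48.7 kW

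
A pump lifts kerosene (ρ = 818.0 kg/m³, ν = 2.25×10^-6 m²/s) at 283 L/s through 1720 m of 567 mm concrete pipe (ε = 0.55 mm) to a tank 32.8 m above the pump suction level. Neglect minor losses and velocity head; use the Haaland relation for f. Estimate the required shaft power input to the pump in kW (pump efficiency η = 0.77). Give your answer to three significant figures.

V = 4Q/(πD²) = 1.121 m/s; Re = 2.82×10^5; ε/D = 9.70×10^-4; f = 0.02045
h_f = f(L/D)V²/2g = 3.971 m
Total head H = z + h_f = 32.8 + 3.971 = 36.77 m
P_hyd = ρgQH = 818.0·9.81·0.283·36.77 = 83.51 kW
P_shaft = P_hyd/η = 83.51/0.77 = 108.4 kW

P_shaft ≈ 108 kW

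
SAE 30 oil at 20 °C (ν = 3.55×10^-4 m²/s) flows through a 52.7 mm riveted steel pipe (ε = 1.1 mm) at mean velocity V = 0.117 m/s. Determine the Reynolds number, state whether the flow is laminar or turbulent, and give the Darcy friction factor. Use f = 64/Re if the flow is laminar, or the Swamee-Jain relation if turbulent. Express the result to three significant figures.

Re = VD/ν = 0.1170·0.0527/3.55×10^-4 = 17.4
Re < 2300 → laminar → f = 64/Re = 3.685

Re ≈ 17.4; laminar; f = 64/Re ≈ 3.68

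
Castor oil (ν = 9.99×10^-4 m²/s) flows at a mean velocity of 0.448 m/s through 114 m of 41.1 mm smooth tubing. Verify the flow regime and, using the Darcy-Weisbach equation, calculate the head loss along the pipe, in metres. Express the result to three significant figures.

h_f ≈ 98.5 m

Re = VD/ν = 0.448·0.04110/9.99×10^-4 = 18.4 → laminar (Re < 2300)
f = 64/Re = 3.472
h_f = f(L/D)V²/(2g) = 3.472·(114/0.04110)·0.448²/(2·9.81) = 98.52 m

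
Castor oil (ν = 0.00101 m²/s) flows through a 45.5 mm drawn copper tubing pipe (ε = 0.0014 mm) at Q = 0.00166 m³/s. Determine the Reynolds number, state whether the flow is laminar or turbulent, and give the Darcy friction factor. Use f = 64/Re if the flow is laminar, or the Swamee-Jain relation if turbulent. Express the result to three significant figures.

V = 4Q/(πD²) = 1.021 m/s
Re = VD/ν = 1.021·0.0455/0.00101 = 46.0
Re < 2300 → laminar → f = 64/Re = 1.392

Re ≈ 46.0; laminar; f = 64/Re ≈ 1.39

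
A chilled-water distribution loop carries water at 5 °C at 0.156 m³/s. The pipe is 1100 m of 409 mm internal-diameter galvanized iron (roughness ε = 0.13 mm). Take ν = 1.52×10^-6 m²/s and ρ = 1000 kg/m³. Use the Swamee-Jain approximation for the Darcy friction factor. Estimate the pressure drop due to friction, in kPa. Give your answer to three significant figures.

V = 4Q/(πD²) = 4·0.156/(π·0.409²) = 1.187 m/s
Re = VD/ν = 1.187·0.409/1.52×10^-6 = 3.19×10^5 → turbulent
ε/D = 0.13/409 = 3.18×10^-4
Swamee-Jain: f = 0.01709
h_f = f(L/D)V²/(2g) = 0.01709·(1100/0.409)·1.187²/(2·9.81) = 3.303 m
Δp = ρg·h_f = 1000·9.81·3.303 = 32.40 kPa

Δp ≈ 32.4 kPa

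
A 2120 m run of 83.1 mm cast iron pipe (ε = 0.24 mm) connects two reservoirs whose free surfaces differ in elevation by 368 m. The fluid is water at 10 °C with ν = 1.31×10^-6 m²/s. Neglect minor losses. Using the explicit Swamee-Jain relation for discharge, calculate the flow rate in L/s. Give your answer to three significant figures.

Q ≈ 17.7 L/s

Swamee-Jain (Type II): Q = -0.965·√(gD⁵h_f/L)·ln[ε/(3.7D) + √(3.17ν²L/(gD³h_f))]
√(gD⁵h_f/L) = √(9.81·0.0831⁵·368/2120) = 0.002598
ε/(3.7D) = 7.81×10^-4; √(3.17ν²L/(gD³h_f)) = 7.46×10^-5
Q = -0.965·0.002598·ln(8.552×10^-4) = 0.01771 m³/s
Check: V = 3.27 m/s, Re = 2.07×10^5, f = 0.02673, h_f = 371 m ≈ 368 m ✓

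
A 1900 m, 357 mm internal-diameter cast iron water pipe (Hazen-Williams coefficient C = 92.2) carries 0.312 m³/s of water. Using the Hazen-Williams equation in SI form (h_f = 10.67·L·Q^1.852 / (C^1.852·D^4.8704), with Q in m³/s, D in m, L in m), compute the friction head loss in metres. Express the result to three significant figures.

h_f ≈ 81.3 m

h_f = 10.67·1900·0.312^1.852 / (92.2^1.852·0.357^4.8704) = 81.30 m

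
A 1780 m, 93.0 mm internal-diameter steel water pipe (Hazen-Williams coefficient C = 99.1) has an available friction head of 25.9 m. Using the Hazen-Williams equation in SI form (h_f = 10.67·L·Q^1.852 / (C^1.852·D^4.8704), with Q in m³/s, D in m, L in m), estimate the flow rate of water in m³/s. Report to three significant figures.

Q ≈ 0.00545 m³/s

Rearranging: Q = [h_f·C^1.852·D^4.8704 / (10.67·L)]^(1/1.852)
Q = [25.9·99.1^1.852·0.0930^4.8704 / (10.67·1780)]^0.540 = 0.005448 m³/s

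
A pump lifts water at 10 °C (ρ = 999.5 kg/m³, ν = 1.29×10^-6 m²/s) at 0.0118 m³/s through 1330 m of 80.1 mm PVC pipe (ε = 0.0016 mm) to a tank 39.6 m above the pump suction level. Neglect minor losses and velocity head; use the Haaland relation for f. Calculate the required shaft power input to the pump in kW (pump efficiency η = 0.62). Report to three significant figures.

P_shaft ≈ 21.8 kW

V = 4Q/(πD²) = 2.342 m/s; Re = 1.45×10^5; ε/D = 2.00×10^-5; f = 0.01661
h_f = f(L/D)V²/2g = 77.07 m
Total head H = z + h_f = 39.6 + 77.07 = 116.7 m
P_hyd = ρgQH = 999.5·9.81·0.0118·116.7 = 13.50 kW
P_shaft = P_hyd/η = 13.50/0.62 = 21.77 kW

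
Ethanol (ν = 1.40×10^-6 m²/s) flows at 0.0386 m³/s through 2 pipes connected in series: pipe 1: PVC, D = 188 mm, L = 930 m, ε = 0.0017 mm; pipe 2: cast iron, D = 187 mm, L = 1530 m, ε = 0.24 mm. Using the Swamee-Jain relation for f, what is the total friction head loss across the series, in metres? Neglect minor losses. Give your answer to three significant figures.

H ≈ 26.1 m

Pipe 1: V = 1.391 m/s, Re = 1.87×10^5, ε/D = 9.04×10^-6, f = 0.01582, h_1 = f(L/D)V²/2g = 7.713 m
Pipe 2: V = 1.405 m/s, Re = 1.88×10^5, ε/D = 0.00128, f = 0.02232, h_2 = f(L/D)V²/2g = 18.38 m
Series → Q common, losses add: H = Σh = 26.10 m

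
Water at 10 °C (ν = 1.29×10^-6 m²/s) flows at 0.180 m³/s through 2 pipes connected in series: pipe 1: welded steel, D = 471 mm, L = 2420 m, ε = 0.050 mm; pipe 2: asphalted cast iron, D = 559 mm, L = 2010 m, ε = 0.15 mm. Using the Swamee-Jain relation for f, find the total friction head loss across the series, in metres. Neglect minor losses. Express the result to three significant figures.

H ≈ 5.85 m

Pipe 1: V = 1.033 m/s, Re = 3.77×10^5, ε/D = 1.06×10^-4, f = 0.01504, h_1 = f(L/D)V²/2g = 4.203 m
Pipe 2: V = 0.7334 m/s, Re = 3.18×10^5, ε/D = 2.68×10^-4, f = 0.01674, h_2 = f(L/D)V²/2g = 1.650 m
Series → Q common, losses add: H = Σh = 5.853 m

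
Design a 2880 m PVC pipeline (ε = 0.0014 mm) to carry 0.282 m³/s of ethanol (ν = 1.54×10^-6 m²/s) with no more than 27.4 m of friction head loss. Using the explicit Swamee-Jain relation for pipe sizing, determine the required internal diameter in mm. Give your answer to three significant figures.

Swamee-Jain (Type III): D = 0.66·[ε^1.25·(LQ²/(gh_f))^4.75 + ν·Q^9.4·(L/(gh_f))^5.2]^0.04
LQ²/(gh_f) = 0.8521; L/(gh_f) = 10.71
Term 1 = ε^1.25·(…)^4.75 = 2.25×10^-8; Term 2 = ν·Q^9.4·(…)^5.2 = 2.38×10^-6
D = 0.66·(2.25×10^-8 + 2.38×10^-6)^0.04 = 0.3933 m = 393 mm
Check: V = 2.32 m/s, Re = 5.93×10^5, f = 0.01277, h_f = 25.7 m ≈ 27.4 m ✓

D ≈ 393 mm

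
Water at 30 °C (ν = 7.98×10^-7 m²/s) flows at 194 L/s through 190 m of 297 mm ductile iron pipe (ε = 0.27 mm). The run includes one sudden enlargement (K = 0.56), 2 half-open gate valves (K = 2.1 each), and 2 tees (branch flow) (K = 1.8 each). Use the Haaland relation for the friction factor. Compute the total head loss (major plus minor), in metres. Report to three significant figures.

V = 4Q/(πD²) = 2.800 m/s; V²/2g = 0.3997 m
Re = 1.04×10^6, ε/D = 9.09×10^-4 → f = 0.01950 (Haaland)
Major: h_f = f(L/D)·V²/2g = 0.01950·639.7·0.3997 = 4.986 m
Minor: ΣK = 8.36; h_m = ΣK·V²/2g = 3.341 m
Total H_L = 4.986 + 3.341 = 8.327 m

H_L ≈ 8.33 m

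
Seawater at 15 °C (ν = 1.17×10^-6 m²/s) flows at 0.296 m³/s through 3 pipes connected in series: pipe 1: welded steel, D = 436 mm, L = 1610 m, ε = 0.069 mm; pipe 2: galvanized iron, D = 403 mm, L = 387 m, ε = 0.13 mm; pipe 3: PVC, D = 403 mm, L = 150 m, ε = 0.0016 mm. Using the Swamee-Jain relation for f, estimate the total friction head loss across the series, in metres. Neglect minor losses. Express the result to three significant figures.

Pipe 1: V = 1.983 m/s, Re = 7.39×10^5, ε/D = 1.58×10^-4, f = 0.01460, h_1 = f(L/D)V²/2g = 10.80 m
Pipe 2: V = 2.321 m/s, Re = 7.99×10^5, ε/D = 3.23×10^-4, f = 0.01611, h_2 = f(L/D)V²/2g = 4.247 m
Pipe 3: V = 2.321 m/s, Re = 7.99×10^5, ε/D = 3.97×10^-6, f = 0.01214, h_3 = f(L/D)V²/2g = 1.241 m
Series → Q common, losses add: H = Σh = 16.29 m

H ≈ 16.3 m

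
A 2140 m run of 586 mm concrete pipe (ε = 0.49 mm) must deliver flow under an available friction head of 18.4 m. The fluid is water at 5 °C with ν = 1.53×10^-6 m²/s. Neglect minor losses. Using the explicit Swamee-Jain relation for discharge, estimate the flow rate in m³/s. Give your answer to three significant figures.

Q ≈ 0.612 m³/s

Swamee-Jain (Type II): Q = -0.965·√(gD⁵h_f/L)·ln[ε/(3.7D) + √(3.17ν²L/(gD³h_f))]
√(gD⁵h_f/L) = √(9.81·0.586⁵·18.4/2140) = 0.07634
ε/(3.7D) = 2.26×10^-4; √(3.17ν²L/(gD³h_f)) = 2.09×10^-5
Q = -0.965·0.07634·ln(2.469×10^-4) = 0.6120 m³/s
Check: V = 2.27 m/s, Re = 8.69×10^5, f = 0.01930, h_f = 18.5 m ≈ 18.4 m ✓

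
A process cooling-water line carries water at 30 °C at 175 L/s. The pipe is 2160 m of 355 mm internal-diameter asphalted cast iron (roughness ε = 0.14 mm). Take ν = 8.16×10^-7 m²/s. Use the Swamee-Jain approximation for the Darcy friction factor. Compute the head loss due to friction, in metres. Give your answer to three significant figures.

h_f ≈ 16.2 m

V = 4Q/(πD²) = 4·0.175/(π·0.355²) = 1.768 m/s
Re = VD/ν = 1.768·0.355/8.16×10^-7 = 7.69×10^5 → turbulent
ε/D = 0.14/355 = 3.94×10^-4
Swamee-Jain: f = 0.01671
h_f = f(L/D)V²/(2g) = 0.01671·(2160/0.355)·1.768²/(2·9.81) = 16.20 m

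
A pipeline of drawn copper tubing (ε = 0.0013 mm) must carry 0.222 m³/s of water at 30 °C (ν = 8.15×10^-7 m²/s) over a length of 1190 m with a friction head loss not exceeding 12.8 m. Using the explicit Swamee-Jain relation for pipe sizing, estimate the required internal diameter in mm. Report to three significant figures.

D ≈ 342 mm

Swamee-Jain (Type III): D = 0.66·[ε^1.25·(LQ²/(gh_f))^4.75 + ν·Q^9.4·(L/(gh_f))^5.2]^0.04
LQ²/(gh_f) = 0.4671; L/(gh_f) = 9.477
Term 1 = ε^1.25·(…)^4.75 = 1.18×10^-9; Term 2 = ν·Q^9.4·(…)^5.2 = 7.01×10^-8
D = 0.66·(1.18×10^-9 + 7.01×10^-8)^0.04 = 0.3417 m = 342 mm
Check: V = 2.42 m/s, Re = 1.01×10^6, f = 0.01167, h_f = 12.1 m ≈ 12.8 m ✓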